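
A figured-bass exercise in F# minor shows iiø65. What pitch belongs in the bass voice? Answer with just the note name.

B

iiø in F# minor has root G#; the chord is G#-B-D-F#.
The figure 65 means first inversion — the third is in the bass.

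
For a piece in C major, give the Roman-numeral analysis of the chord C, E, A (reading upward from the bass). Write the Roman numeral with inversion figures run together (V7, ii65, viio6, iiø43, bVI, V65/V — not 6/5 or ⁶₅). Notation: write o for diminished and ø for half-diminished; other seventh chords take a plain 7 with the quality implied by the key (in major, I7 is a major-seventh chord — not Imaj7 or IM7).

vi6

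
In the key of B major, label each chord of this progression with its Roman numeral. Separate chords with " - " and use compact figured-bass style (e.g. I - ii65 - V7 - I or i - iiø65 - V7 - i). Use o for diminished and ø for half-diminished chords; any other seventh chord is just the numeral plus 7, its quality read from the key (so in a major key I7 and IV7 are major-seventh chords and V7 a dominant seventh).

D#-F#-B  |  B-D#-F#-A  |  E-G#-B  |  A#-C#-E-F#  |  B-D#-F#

D#-F#-B: root B is the tonic; major triad there is I6.
B-D#-F#-A: a dominant seventh chord on B, the applied dominant of IV → V7/IV.
E-G#-B: major triad on E = scale degree 4 → IV.
A#-C#-E-F# has root F#, degree 5 in B major, so V65.
B-D#-F#: major triad on B = scale degree 1 → I.

I6 - V7/IV - IV - V65 - I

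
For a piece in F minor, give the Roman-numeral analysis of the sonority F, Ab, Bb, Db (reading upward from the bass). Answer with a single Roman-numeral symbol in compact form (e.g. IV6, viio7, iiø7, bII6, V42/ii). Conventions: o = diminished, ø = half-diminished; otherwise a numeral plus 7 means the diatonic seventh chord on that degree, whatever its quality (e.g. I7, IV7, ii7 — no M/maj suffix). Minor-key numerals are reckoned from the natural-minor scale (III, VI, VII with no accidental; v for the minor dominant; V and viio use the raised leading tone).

iv43

The pitches Bb-Db-F-Ab form a minor seventh chord rooted on Bb.
Bb is scale degree 4 in F minor, and a minor seventh chord on that degree is written iv7.
With F in the bass the chord is in second inversion, so the figured bass is 43.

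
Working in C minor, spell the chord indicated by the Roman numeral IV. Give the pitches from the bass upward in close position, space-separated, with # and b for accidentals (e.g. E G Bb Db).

F A C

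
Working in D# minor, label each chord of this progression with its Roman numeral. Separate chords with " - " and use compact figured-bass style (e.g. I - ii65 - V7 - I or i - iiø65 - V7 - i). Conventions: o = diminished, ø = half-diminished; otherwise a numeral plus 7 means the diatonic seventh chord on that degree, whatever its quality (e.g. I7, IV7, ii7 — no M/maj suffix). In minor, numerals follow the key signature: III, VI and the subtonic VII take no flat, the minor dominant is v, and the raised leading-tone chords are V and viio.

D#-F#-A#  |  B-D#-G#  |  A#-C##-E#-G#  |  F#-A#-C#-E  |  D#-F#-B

i - iv6 - V7 - V7/VI - VI6

D#-F#-A# has root D#, degree 1 in D# minor, so i.
B-D#-G#: minor triad on G# = scale degree 4 → iv6.
A#-C##-E#-G#: dominant seventh chord on A# = scale degree 5 → V7.
F#-A#-C#-E: chromatic; F# is V of VI, so V7/VI.
D#-F#-B: major triad on B = scale degree 6 → VI6.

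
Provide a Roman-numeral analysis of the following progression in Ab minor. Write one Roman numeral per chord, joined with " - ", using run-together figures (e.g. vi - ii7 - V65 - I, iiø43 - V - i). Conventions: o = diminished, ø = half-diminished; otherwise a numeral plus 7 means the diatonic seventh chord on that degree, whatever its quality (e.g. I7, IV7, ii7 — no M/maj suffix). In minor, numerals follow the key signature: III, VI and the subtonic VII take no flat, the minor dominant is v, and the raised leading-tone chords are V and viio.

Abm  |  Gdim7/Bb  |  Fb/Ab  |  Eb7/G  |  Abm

i - viio65 - VI6 - V65 - i

Abm: minor triad on Ab = scale degree 1 → i.
Gdim7/Bb: fully diminished seventh chord on G = scale degree 7 → viio65.
Fb/Ab: major triad on Fb = scale degree 6 → VI6.
Eb7/G: root Eb is the dominant; dominant seventh chord there is V65.
Abm: root Ab is the tonic; minor triad there is i.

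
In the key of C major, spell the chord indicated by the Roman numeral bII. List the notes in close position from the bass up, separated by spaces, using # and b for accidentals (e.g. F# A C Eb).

Scale degree 2 in C major is D; lowering it a half step gives Db. bII is the Neapolitan chord — a major triad on the lowered second degree.
So the chord is Db-F-Ab.

Db F Ab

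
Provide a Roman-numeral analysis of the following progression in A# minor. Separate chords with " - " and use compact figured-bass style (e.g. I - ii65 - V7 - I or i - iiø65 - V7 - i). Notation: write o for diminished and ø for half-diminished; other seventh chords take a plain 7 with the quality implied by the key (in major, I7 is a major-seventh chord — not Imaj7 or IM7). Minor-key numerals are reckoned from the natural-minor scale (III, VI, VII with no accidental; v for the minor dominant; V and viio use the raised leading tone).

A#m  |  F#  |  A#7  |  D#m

i - VI - V7/iv - iv

A#m: minor triad on A# = scale degree 1 → i.
F# has root F#, degree 6 in A# minor, so VI.
A#7: a dominant seventh chord on A#, the applied dominant of iv → V7/iv.
D#m: root D# is the subdominant; minor triad there is iv.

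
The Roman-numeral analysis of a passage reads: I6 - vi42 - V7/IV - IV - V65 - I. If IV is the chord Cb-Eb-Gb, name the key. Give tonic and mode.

The anchor chord is a major triad on Cb, labeled IV.
Counting down 3 scale steps from Cb places the tonic on Gb; a major triad on degree 4 is diatonic only in major.

Gb major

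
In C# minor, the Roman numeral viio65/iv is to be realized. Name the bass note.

G#

The applied chord viio65/iv is rooted on E#: E#-G#-B-D.
The figure 65 means first inversion — the third is in the bass.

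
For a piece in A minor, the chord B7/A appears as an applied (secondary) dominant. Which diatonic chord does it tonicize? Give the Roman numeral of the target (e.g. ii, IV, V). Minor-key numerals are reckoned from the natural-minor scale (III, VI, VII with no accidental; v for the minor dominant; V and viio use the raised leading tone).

V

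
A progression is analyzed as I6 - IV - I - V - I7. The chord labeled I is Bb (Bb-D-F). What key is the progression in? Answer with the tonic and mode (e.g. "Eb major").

Bb major

The anchor chord is a major triad on Bb, labeled I.
If Bb is scale degree 1 and the mode makes that degree carry a major triad, the tonic is Bb and the mode is major.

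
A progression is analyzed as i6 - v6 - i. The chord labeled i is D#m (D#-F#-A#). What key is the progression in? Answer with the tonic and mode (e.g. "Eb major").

D# minor

The chord D#m is a minor triad rooted on D#; its label is i.
If D# is scale degree 1 and the mode makes that degree carry a minor triad, the tonic is D# and the mode is minor.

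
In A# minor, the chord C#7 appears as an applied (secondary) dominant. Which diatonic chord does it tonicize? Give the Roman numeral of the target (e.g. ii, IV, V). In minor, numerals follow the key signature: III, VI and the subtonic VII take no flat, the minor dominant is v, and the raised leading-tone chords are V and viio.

VI

The chord is a dominant seventh chord on C#.
A dominant resolves down a perfect fifth: C# → F#. In A# minor, F# is scale degree 6, i.e. VI.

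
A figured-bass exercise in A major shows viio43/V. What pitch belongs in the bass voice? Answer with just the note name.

A

The applied chord viio43/V is rooted on D#: D#-F#-A-C.
The figure 43 means second inversion — the fifth is in the bass.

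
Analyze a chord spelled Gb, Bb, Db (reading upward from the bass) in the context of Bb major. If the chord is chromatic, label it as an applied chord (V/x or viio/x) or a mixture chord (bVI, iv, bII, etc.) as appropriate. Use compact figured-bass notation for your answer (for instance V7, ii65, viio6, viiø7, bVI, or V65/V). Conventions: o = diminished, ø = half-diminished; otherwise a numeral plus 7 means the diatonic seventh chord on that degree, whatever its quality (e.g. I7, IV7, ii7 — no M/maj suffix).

The pitches Gb-Bb-Db form a major triad rooted on Gb.
Gb is the lowered sixth degree of Bb major (diatonic 6 would be G). This is a major triad on the lowered sixth degree, borrowed from the parallel minor.

bVI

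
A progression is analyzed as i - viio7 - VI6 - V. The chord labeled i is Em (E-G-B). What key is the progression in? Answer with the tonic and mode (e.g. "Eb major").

i is given as E-G-B — a minor triad with root E.
If E is scale degree 1 and the mode makes that degree carry a minor triad, the tonic is E and the mode is minor.

E minor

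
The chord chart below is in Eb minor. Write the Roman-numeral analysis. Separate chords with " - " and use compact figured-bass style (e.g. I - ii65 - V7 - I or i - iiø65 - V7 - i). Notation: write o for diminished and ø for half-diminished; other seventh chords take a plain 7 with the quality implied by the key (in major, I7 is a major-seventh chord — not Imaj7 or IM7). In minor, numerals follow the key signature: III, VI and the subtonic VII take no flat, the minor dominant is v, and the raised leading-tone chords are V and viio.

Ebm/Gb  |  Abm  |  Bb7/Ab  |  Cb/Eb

Ebm/Gb has root Eb, degree 1 in Eb minor, so i6.
Abm has root Ab, degree 4 in Eb minor, so iv.
Bb7/Ab: dominant seventh chord on Bb = scale degree 5 → V42.
Cb/Eb has root Cb, degree 6 in Eb minor, so VI6.

i6 - iv - V42 - VI6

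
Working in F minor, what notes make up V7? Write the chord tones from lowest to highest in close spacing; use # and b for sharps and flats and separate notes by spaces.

In F minor, scale degree 5 is C. The dominant is major (leading tone raised), so V is a dominant seventh chord.
That chord is spelled C-E-G-Bb.

C E G Bb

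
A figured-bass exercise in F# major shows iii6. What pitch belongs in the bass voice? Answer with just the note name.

C#

iii in F# major has root A#; the chord is A#-C#-E#.
The figure 6 means first inversion — the third is in the bass.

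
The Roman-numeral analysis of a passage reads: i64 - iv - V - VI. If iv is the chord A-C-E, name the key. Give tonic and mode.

The anchor chord is a minor triad on A, labeled iv.
Counting down 3 scale steps from A places the tonic on E; a minor triad on degree 4 is diatonic only in minor.

E minor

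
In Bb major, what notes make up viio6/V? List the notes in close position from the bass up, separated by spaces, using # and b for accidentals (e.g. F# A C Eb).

G Bb E

viio6/V is a secondary leading-tone chord. The target V is F in Bb major; the applied chord is rooted a semitone below, on E.
Building a diminished triad on E gives E-G-Bb.
The figured bass 6 indicates first inversion, placing the third (G) in the bass: G-Bb-E.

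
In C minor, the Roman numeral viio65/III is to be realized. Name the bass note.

The applied chord viio65/III is rooted on D: D-F-Ab-Cb.
The figure 65 means first inversion — the third is in the bass.

F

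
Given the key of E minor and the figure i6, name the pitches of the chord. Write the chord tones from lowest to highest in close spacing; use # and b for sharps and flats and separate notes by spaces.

G B E

In E minor, scale degree 1 is E, and the diatonic chord built there is a minor triad.
That chord is spelled E-G-B.
With the 6 figure the chord is in first inversion; from the bass G upward in close position it reads G-B-E.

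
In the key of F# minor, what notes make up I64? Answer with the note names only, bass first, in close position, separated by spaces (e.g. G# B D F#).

C# F# A#

I64 is the major tonic (Picardy third), borrowed from the parallel major. In F# minor that root is F#.
So the chord is F#-A#-C#, a major triad.
With the 64 figure the chord is in second inversion; from the bass C# upward in close position it reads C#-F#-A#.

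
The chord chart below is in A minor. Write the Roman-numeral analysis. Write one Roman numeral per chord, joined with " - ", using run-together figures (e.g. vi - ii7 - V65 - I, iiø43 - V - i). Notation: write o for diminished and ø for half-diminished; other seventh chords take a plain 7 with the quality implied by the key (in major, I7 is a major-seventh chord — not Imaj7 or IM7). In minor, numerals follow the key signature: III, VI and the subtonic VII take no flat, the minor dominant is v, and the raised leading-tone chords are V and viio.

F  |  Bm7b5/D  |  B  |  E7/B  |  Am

VI - iiø65 - V/V - V43 - i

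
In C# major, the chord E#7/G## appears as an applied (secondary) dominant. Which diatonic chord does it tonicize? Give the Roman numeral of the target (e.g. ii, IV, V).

vi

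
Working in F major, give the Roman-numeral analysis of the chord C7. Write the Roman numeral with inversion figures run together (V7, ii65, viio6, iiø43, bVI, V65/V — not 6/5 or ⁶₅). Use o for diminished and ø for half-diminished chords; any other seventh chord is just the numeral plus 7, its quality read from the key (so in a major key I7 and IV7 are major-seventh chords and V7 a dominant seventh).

V7

Stacked in thirds the chord is C-E-G-Bb: a dominant seventh chord on C.
In F major, C is the dominant; the diatonic dominant seventh chord there is V7.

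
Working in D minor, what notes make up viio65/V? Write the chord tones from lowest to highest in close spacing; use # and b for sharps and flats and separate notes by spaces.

B D F G#

viio65/V is a secondary leading-tone chord. The target V is A in D minor; the applied chord is rooted a semitone below, on G#.
Building a fully diminished seventh chord on G# gives G#-B-D-F.
With the 65 figure the chord is in first inversion; from the bass B upward in close position it reads B-D-F-G#.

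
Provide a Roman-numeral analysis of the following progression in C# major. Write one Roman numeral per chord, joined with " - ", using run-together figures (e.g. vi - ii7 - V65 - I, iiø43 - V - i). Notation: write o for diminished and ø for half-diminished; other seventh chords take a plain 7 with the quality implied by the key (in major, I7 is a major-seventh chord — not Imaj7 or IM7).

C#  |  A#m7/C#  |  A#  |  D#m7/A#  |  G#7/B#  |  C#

C# has root C#, degree 1 in C# major, so I.
A#m7/C# has root A#, degree 6 in C# major, so vi65.
A#: chromatic; A# is V of ii, so V/ii.
D#m7/A#: minor seventh chord on D# = scale degree 2 → ii43.
G#7/B#: dominant seventh chord on G# = scale degree 5 → V65.
C# has root C#, degree 1 in C# major, so I.

I - vi65 - V/ii - ii43 - V65 - I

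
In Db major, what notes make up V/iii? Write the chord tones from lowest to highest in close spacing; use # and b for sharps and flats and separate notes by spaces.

The slash means an applied dominant: we want the dominant of iii. In Db major, iii is F minor, and its dominant is built on C.
Building a major triad on C gives C-E-G.

C E G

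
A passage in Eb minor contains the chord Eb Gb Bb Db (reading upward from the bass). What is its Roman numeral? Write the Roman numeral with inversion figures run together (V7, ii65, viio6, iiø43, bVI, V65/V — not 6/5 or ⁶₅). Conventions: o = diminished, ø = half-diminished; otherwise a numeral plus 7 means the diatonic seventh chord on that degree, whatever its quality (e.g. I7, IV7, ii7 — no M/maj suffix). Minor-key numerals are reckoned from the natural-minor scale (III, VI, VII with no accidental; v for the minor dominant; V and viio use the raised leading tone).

i7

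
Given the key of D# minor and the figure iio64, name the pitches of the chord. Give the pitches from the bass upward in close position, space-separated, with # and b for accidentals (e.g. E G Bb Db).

B E# G#

In D# minor, scale degree 2 is E#, and the diatonic chord built there is a diminished triad.
That chord is spelled E#-G#-B.
With the 64 figure the chord is in second inversion; from the bass B upward in close position it reads B-E#-G#.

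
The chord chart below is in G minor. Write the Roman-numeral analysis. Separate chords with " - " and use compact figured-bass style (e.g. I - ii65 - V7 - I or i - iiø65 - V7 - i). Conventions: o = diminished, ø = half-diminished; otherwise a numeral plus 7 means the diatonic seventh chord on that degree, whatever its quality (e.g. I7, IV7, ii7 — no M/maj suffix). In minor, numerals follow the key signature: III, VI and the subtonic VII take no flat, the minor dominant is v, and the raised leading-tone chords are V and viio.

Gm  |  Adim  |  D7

i - iio - V7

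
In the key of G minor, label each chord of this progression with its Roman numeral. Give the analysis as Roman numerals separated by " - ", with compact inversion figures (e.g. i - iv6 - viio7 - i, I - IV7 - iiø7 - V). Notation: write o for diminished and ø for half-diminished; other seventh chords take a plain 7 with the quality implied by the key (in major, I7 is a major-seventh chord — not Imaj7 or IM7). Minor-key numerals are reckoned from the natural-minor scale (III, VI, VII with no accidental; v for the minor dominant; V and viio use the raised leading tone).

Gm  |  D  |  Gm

i - V - i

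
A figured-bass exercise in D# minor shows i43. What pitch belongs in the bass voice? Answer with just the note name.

i in D# minor has root D#; the chord is D#-F#-A#-C#.
The figure 43 means second inversion — the fifth is in the bass.

A#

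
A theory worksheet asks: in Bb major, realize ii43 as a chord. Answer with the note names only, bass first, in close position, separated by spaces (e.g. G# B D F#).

G Bb C Eb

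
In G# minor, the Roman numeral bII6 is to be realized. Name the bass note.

C#

bII in G# minor has root A; the chord is A-C#-E.
The figure 6 means first inversion — the third is in the bass.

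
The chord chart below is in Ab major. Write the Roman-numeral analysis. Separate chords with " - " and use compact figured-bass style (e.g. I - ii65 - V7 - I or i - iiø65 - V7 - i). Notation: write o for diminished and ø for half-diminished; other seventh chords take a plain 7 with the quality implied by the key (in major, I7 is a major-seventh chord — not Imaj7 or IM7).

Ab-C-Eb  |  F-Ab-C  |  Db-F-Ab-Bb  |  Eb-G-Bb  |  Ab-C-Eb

I - vi - ii65 - V - I

Ab-C-Eb: major triad on Ab = scale degree 1 → I.
F-Ab-C has root F, degree 6 in Ab major, so vi.
Db-F-Ab-Bb: minor seventh chord on Bb = scale degree 2 → ii65.
Eb-G-Bb: root Eb is the dominant; major triad there is V.
Ab-C-Eb: major triad on Ab = scale degree 1 → I.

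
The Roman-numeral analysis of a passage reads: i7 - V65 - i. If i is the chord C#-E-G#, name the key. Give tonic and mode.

The chord C#m is a minor triad rooted on C#; its label is i.
If C# is scale degree 1 and the mode makes that degree carry a minor triad, the tonic is C# and the mode is minor.

C# minor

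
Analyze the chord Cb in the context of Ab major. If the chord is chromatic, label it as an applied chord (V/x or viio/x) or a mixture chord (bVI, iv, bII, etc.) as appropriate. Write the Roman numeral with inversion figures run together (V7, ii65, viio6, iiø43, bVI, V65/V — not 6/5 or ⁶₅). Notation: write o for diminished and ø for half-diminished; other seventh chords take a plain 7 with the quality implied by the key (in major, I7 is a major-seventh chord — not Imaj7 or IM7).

Stacked in thirds the chord is Cb-Eb-Gb: a major triad on Cb.
Cb is the lowered third degree of Ab major (diatonic 3 would be C). This is a major triad on the lowered third degree, borrowed from the parallel minor.

bIII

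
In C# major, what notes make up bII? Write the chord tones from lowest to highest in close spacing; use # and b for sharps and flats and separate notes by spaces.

D F# A

Scale degree 2 in C# major is D#; lowering it a half step gives D. bII is the Neapolitan chord — a major triad on the lowered second degree.
So the chord is D-F#-A.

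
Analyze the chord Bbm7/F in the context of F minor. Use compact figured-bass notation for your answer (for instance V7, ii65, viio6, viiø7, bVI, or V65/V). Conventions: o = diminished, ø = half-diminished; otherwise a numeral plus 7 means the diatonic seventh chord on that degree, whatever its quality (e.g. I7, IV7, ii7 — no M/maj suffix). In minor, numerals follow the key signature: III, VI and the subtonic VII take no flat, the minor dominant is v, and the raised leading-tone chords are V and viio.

Stacked in thirds the chord is Bb-Db-F-Ab: a minor seventh chord on Bb.
In F minor, Bb is the subdominant; the diatonic minor seventh chord there is iv7.
With F in the bass the chord is in second inversion, so the figured bass is 43.

iv43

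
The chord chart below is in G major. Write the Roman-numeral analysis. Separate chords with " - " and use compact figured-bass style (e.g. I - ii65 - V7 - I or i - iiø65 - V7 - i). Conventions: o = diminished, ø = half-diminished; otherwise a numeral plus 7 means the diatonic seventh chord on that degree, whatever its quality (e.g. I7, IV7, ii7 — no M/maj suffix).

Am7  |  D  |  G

ii7 - V - I

Am7: root A is the supertonic; minor seventh chord there is ii7.
D: major triad on D = scale degree 5 → V.
G: root G is the tonic; major triad there is I.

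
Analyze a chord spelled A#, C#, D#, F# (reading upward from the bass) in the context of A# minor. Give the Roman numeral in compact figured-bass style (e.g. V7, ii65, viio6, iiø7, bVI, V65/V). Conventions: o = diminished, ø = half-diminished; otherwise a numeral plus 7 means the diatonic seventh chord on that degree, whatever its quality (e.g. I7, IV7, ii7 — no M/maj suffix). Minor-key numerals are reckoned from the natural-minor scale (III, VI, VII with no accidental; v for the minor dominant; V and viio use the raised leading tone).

Stacked in thirds the chord is D#-F#-A#-C#: a minor seventh chord on D#.
D# is scale degree 4 in A# minor, and a minor seventh chord on that degree is written iv7.
With A# in the bass the chord is in second inversion, so the figured bass is 43.

iv43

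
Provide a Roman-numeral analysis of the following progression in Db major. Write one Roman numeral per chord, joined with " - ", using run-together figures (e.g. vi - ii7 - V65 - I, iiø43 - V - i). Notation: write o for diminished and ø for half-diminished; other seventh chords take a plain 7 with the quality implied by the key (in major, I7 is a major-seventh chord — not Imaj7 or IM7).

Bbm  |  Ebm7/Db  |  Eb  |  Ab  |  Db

vi - ii42 - V/V - V - I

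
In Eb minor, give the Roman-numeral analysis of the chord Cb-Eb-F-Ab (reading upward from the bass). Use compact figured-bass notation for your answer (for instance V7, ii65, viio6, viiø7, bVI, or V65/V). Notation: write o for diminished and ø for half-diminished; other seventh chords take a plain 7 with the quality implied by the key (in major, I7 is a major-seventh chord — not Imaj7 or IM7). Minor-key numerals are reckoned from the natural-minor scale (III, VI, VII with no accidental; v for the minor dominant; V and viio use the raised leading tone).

iiø43

Stacked in thirds the chord is F-Ab-Cb-Eb: a half-diminished seventh chord on F.
In Eb minor, F is the supertonic; the diatonic half-diminished seventh chord there is iiø7.
With Cb in the bass the chord is in second inversion, so the figured bass is 43.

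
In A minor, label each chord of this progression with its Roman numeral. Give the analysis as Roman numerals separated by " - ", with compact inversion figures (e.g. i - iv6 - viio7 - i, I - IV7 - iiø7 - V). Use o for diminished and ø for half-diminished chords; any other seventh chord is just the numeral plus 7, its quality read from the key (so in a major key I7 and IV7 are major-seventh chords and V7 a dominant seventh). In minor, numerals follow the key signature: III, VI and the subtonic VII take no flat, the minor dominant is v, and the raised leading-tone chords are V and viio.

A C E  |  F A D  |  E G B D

i - iv6 - v7

A-C-E: root A is the tonic; minor triad there is i.
F-A-D: root D is the subdominant; minor triad there is iv6.
E-G-B-D has root E, degree 5 in A minor, so v7.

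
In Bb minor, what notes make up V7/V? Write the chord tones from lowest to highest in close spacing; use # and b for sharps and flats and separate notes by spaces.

C E G Bb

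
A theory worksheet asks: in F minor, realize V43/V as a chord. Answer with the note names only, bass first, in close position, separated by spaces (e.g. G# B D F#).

D F G B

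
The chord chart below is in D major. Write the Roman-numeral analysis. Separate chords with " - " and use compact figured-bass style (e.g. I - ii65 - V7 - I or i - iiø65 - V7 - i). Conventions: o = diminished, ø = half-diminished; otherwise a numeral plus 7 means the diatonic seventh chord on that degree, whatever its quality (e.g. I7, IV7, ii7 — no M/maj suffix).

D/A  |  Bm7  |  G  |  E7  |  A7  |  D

D/A: major triad on D = scale degree 1 → I64.
Bm7 has root B, degree 6 in D major, so vi7.
G: major triad on G = scale degree 4 → IV.
E7: a dominant seventh chord on E, the applied dominant of V → V7/V.
A7: root A is the dominant; dominant seventh chord there is V7.
D: root D is the tonic; major triad there is I.

I64 - vi7 - IV - V7/V - V7 - I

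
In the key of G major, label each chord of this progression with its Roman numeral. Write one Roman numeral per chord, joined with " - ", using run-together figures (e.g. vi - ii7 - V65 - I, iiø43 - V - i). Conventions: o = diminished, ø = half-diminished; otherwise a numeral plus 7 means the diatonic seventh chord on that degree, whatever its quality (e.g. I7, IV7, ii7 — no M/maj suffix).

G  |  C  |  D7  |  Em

G: root G is the tonic; major triad there is I.
C: major triad on C = scale degree 4 → IV.
D7: dominant seventh chord on D = scale degree 5 → V7.
Em: root E is the submediant; minor triad there is vi.

I - IV - V7 - vi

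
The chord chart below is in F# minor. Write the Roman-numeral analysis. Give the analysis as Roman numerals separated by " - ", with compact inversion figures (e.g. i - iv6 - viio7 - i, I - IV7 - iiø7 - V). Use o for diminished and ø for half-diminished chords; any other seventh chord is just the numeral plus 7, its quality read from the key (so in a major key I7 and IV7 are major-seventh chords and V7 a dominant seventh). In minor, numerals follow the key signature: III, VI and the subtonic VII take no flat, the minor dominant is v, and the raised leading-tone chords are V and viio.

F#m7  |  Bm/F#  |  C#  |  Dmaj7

i7 - iv64 - V - VI7

F#m7: root F# is the tonic; minor seventh chord there is i7.
Bm/F#: root B is the subdominant; minor triad there is iv64.
C#: root C# is the dominant; major triad there is V.
Dmaj7: root D is the submediant; major seventh chord there is VI7.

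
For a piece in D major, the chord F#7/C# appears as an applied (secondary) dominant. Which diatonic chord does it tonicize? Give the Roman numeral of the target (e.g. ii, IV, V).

vi

The chord is a dominant seventh chord on F#.
A dominant resolves down a perfect fifth: F# → B. In D major, B is scale degree 6, i.e. vi.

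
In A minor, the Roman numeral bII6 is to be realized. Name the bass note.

bII in A minor has root Bb; the chord is Bb-D-F.
The figure 6 means first inversion — the third is in the bass.

D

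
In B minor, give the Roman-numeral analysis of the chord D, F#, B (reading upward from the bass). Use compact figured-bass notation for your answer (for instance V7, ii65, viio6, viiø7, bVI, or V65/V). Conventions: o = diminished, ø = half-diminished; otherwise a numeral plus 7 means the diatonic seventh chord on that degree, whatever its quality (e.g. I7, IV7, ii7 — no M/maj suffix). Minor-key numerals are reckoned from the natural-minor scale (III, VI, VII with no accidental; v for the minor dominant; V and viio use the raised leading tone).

i6

The pitches B-D-F# form a minor triad rooted on B.
In B minor, B is the tonic; the diatonic minor triad there is i.
With D in the bass the chord is in first inversion, so the figured bass is 6.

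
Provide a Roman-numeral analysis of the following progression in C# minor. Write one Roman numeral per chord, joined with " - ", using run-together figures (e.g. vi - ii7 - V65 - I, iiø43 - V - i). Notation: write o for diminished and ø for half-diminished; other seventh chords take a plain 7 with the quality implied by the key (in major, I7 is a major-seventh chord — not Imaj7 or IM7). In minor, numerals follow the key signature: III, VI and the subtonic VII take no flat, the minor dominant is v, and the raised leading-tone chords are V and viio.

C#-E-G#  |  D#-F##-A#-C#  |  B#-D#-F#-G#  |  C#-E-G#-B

i - V7/V - V65 - i7

C#-E-G#: root C# is the tonic; minor triad there is i.
D#-F##-A#-C#: a dominant seventh chord on D#, the applied dominant of V → V7/V.
B#-D#-F#-G# has root G#, degree 5 in C# minor, so V65.
C#-E-G#-B has root C#, degree 1 in C# minor, so i7.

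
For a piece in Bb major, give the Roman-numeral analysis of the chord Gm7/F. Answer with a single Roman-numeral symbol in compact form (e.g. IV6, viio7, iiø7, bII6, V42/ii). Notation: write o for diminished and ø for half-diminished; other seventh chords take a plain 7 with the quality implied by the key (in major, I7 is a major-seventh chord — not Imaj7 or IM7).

The pitches G-Bb-D-F form a minor seventh chord rooted on G.
G is scale degree 6 in Bb major, and a minor seventh chord on that degree is written vi7.
With F in the bass the chord is in third inversion, so the figured bass is 42.

vi42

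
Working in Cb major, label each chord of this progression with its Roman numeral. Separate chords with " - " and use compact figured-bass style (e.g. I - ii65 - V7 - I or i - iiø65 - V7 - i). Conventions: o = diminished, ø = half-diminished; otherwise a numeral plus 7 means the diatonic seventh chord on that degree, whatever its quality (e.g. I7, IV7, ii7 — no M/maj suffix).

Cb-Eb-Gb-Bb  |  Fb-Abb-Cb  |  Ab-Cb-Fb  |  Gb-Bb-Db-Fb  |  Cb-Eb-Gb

I7 - iv - IV6 - V7 - I

Cb-Eb-Gb-Bb: major seventh chord on Cb = scale degree 1 → I7.
Fb-Abb-Cb: Fb with this quality isn't in the key; it's iv, borrowed from the parallel minor.
Ab-Cb-Fb has root Fb, degree 4 in Cb major, so IV6.
Gb-Bb-Db-Fb: dominant seventh chord on Gb = scale degree 5 → V7.
Cb-Eb-Gb has root Cb, degree 1 in Cb major, so I.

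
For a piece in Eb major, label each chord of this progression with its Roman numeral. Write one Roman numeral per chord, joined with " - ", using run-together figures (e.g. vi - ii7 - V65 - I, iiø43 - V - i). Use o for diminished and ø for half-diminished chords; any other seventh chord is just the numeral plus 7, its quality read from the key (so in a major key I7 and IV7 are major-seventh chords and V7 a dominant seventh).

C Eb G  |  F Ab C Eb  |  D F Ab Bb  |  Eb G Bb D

vi - ii7 - V65 - I7

C-Eb-G: root C is the submediant; minor triad there is vi.
F-Ab-C-Eb: minor seventh chord on F = scale degree 2 → ii7.
D-F-Ab-Bb: dominant seventh chord on Bb = scale degree 5 → V65.
Eb-G-Bb-D has root Eb, degree 1 in Eb major, so I7.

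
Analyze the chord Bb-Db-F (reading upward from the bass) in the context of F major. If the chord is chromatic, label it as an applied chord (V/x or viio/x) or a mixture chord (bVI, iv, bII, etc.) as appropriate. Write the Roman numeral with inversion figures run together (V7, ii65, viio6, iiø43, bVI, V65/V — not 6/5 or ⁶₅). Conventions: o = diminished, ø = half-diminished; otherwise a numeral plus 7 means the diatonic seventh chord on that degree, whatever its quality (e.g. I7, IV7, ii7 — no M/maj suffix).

iv

The pitches Bb-Db-F form a minor triad rooted on Bb.
Bb is the fourth degree of F major. This is the minor subdominant, borrowed from the parallel minor.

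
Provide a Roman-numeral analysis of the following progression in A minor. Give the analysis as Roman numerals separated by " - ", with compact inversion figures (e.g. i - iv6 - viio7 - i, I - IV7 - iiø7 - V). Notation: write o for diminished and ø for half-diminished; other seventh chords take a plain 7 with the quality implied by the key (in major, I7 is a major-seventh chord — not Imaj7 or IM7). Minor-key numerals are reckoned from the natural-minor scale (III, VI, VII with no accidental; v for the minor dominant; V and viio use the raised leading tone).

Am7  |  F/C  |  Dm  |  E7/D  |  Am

i7 - VI64 - iv - V42 - i

Am7: minor seventh chord on A = scale degree 1 → i7.
F/C: root F is the submediant; major triad there is VI64.
Dm: minor triad on D = scale degree 4 → iv.
E7/D has root E, degree 5 in A minor, so V42.
Am has root A, degree 1 in A minor, so i.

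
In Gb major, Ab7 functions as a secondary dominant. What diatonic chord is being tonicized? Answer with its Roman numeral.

V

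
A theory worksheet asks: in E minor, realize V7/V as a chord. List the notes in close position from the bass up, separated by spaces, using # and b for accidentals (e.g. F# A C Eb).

F# A# C# E

V7/V is a secondary dominant — the dominant seventh of V. V in E minor is B, so the applied chord's root is F#, a perfect fifth above.
Building a dominant seventh chord on F# gives F#-A#-C#-E.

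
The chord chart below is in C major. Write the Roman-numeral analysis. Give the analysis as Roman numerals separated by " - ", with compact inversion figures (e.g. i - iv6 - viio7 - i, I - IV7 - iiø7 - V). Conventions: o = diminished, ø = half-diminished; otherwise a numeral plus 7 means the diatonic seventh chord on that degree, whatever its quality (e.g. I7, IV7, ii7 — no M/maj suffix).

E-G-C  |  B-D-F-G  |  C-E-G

I6 - V65 - I

E-G-C: major triad on C = scale degree 1 → I6.
B-D-F-G: root G is the dominant; dominant seventh chord there is V65.
C-E-G has root C, degree 1 in C major, so I.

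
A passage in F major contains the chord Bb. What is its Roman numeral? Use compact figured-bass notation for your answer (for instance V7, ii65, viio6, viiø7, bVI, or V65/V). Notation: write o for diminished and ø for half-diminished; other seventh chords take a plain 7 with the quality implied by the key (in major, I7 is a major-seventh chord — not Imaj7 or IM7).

The pitches Bb-D-F form a major triad rooted on Bb.
In F major, Bb is the subdominant; the diatonic major triad there is IV.

IV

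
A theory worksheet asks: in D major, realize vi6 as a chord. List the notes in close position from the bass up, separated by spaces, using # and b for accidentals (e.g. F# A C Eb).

D F# B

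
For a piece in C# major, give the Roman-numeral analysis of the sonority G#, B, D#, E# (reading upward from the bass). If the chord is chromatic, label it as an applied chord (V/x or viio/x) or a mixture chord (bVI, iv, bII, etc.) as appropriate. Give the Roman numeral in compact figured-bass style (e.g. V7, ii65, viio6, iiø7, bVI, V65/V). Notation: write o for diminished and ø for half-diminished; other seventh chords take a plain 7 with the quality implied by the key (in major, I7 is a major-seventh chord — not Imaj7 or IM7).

viiø65/IV

Stacked in thirds the chord is E#-G#-B-D#: a half-diminished seventh chord on E#.
E# sits a half step below F# (IV in C# major); a diminished chord there is the applied leading-tone chord of IV.
With G# in the bass the chord is in first inversion, so the figured bass is 65.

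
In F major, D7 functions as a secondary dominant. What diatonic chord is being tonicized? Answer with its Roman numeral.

ii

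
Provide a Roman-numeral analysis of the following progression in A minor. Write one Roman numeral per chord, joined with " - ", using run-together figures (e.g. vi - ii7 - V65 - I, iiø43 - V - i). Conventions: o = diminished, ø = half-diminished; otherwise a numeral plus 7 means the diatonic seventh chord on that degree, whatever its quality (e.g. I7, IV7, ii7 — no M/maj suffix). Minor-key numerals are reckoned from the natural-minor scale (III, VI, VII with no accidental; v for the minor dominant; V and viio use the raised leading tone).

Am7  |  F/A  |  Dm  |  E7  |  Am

i7 - VI6 - iv - V7 - i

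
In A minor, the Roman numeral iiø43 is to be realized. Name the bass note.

iiø in A minor has root B; the chord is B-D-F-A.
The figure 43 means second inversion — the fifth is in the bass.

F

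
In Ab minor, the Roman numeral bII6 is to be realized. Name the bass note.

Db

bII in Ab minor has root Bbb; the chord is Bbb-Db-Fb.
The figure 6 means first inversion — the third is in the bass.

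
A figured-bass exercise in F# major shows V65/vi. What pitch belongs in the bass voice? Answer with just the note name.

C##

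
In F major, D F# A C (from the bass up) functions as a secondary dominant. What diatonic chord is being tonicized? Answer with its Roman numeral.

ii

The chord is a dominant seventh chord on D.
A dominant resolves down a perfect fifth: D → G. In F major, G is scale degree 2, i.e. ii.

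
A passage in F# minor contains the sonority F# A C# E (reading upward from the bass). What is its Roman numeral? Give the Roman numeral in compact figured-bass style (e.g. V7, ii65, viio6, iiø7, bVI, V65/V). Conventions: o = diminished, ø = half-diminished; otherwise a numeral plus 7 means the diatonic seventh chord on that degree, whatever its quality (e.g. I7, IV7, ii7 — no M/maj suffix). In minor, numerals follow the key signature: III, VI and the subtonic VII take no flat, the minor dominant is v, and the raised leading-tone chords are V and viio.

The pitches F#-A-C#-E form a minor seventh chord rooted on F#.
F# is scale degree 1 in F# minor, and a minor seventh chord on that degree is written i7.

i7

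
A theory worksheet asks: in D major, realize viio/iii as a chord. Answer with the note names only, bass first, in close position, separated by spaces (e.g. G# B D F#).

E# G# B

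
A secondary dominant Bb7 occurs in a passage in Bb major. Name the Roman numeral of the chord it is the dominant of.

IV

The chord is a dominant seventh chord on Bb.
A dominant resolves down a perfect fifth: Bb → Eb. In Bb major, Eb is scale degree 4, i.e. IV.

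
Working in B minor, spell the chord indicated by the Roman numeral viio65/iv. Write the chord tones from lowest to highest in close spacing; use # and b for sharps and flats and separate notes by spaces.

F# A C D#

The slash marks an applied leading-tone chord: viio of iv. In B minor, iv is E, so the leading tone to it is D#, a half step below.
Building a fully diminished seventh chord on D# gives D#-F#-A-C.
The figured bass 65 indicates first inversion, placing the third (F#) in the bass: F#-A-C-D#.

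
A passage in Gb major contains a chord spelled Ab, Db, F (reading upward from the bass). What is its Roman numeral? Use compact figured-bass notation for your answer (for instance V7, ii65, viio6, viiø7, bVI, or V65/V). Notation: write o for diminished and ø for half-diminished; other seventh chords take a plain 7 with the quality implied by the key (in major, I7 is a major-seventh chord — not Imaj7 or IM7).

V64

The pitches Db-F-Ab form a major triad rooted on Db.
In Gb major, Db is the dominant; the diatonic major triad there is V.
With Ab in the bass the chord is in second inversion, so the figured bass is 64.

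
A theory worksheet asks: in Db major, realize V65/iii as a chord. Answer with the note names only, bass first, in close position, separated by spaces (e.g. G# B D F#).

E G Bb C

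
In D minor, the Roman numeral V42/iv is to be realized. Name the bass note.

C

The applied chord V42/iv is rooted on D: D-F#-A-C.
The figure 42 means third inversion — the seventh is in the bass.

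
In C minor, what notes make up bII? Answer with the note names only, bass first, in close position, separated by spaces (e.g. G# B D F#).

bII is the Neapolitan chord — a major triad on the lowered second degree. In C minor that root is Db.
So the chord is Db-F-Ab.

Db F Ab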